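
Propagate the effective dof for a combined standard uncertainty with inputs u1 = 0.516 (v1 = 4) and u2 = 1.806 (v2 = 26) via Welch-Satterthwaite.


uc = sqrt(u1^2 + u2^2) = sqrt(0.516^2 + 1.806^2) = 1.8782684
v_eff = uc^4 / (u1^4/v1 + u2^4/v2)
= 1.8782684^4 / (0.516^4/4 + 1.806^4/26)
= 12.446023 / 0.42688727
v_eff = 29.1553

29.1553


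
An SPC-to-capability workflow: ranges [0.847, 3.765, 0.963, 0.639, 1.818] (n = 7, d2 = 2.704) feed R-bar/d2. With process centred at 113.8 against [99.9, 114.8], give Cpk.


R_bar = (0.847 + 3.765 + 0.963 + 0.639 + 1.818) / 5 = 1.6064
sigma = R_bar / d2 = 1.6064 / 2.704 = 0.59408284
Cp = (USL - LSL)/(6*sigma) = (114.8 - 99.9)/(6*0.59408284) = 4.1801
Cpu = (114.8 - 113.8)/(3*0.59408284) = 0.5611
Cpl = (113.8 - 99.9)/(3*0.59408284) = 7.7991
Cpk = min(Cpu, Cpl) = 0.5611

0.5611


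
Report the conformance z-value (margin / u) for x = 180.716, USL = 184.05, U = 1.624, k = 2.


u = U / k = 1.624 / 2 = 0.812
margin = |USL - x| = |184.05 - 180.716| = 3.334
z = margin / u = 3.334 / 0.812
z = 4.1059

4.1059


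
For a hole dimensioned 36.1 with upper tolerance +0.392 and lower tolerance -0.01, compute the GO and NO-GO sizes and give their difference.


GO = nominal - lower_tol (smallest hole = maximum material condition)
GO = 36.1 - 0.01 = 36.09
NO-GO = nominal + upper_tol (largest hole = least material condition)
NO-GO = 36.1 + 0.392 = 36.492
spread = NO-GO - GO = 36.492 - 36.09 = 0.4020

0.4020


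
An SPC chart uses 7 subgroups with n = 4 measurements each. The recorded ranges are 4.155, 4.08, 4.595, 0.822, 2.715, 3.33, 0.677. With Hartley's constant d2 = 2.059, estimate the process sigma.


R_bar = (4.155 + 4.08 + 4.595 + 0.822 + 2.715 + 3.33 + 0.677) / 7
R_bar = 20.374 / 7 = 2.9105714
sigma_hat = R_bar / d2 = 2.9105714 / 2.059 = 1.4136

1.4136


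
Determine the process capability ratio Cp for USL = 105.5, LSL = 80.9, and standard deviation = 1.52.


Cp = (USL - LSL) / (6 * sigma)
= (105.5 - 80.9) / (6 * 1.52)
= 24.6000 / 9.1200
= 2.6974

2.6974


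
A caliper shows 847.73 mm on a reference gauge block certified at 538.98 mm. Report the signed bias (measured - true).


Systematic error = measured - true
= 847.73 - 538.98
= 308.7500

308.7500


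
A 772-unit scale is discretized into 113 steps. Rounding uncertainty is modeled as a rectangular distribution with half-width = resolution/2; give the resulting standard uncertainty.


resolution = range / divisions
resolution = 772 / 113 = 6.8318584
u_res = resolution / (2*sqrt(3))
u_res = 6.8318584 / 3.4641016
u_res = 1.9722

1.9722


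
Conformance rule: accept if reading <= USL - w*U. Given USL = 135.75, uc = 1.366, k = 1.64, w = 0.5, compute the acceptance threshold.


U = k * uc = 1.64 * 1.366 = 2.24024
guard band g = w * U = 0.5 * 2.24024 = 1.12012
AL = USL - g = 135.75 - 1.12012
AL = 134.6299

134.6299


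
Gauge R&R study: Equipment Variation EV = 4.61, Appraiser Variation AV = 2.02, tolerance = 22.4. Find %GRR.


GRR = sqrt(EV^2 + AV^2) = sqrt(4.61^2 + 2.02^2) = 5.0331402
%GRR = GRR / tol * 100 = 5.0331402 / 22.4 * 100
%GRR = 22.4694

22.4694


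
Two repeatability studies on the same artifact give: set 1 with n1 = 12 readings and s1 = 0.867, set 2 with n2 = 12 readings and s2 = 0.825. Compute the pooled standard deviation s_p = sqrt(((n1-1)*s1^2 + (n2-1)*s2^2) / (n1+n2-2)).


s_p = sqrt(((n1-1)*s1^2 + (n2-1)*s2^2) / (n1+n2-2))
numerator = (12-1)*0.867^2 + (12-1)*0.825^2 = 8.268579 + 7.486875 = 15.755454
denominator = 12 + 12 - 2 = 22
s_p^2 = 15.755454 / 22 = 0.716157
s_p = sqrt(0.716157) = 0.8463

0.8463


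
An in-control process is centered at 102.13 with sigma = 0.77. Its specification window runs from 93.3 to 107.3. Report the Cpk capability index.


Cpu = (USL - mean) / (3*sigma) = (107.3 - 102.13) / (3*0.77) = 2.2381
Cpl = (mean - LSL) / (3*sigma) = (102.13 - 93.3) / (3*0.77) = 3.8225
Cpk = min(Cpu, Cpl) = 2.2381

2.2381


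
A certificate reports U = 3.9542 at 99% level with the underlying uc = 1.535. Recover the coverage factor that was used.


k = U / uc
k = 3.9542 / 1.535
k = 2.576

2.576


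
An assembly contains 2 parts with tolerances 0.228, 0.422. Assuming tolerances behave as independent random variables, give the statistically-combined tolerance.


RSS = sqrt(0.228^2 + 0.422^2)
= sqrt(0.230068)
= 0.4797

0.4797


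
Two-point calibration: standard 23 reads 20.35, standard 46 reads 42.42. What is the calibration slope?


slope = (y2 - y1) / (x2 - x1)
= (42.42 - 20.35) / (46 - 23)
= 22.0700 / 23
= 0.9596

0.9596


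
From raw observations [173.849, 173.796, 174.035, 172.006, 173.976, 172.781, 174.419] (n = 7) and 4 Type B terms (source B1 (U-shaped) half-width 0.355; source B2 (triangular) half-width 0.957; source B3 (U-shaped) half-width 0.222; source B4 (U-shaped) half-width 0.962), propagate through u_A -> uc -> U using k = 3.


mean = (173.849 + 173.796 + 174.035 + 172.006 + 173.976 + 172.781 + 174.419) / 7 = 173.5517143
s = sqrt(sum((x - mean)^2)/(n-1)) = 0.84627177
u_A = s / sqrt(n) = 0.84627177 / sqrt(7) = 0.31986066
u_B1 = 0.355 / sqrt(2) = 0.25102291
u_B2 = 0.957 / sqrt(6) = 0.39069361
u_B3 = 0.222 / sqrt(2) = 0.15697771
u_B4 = 0.962 / sqrt(2) = 0.68023672
uc = sqrt(0.31986066^2 + 0.25102291^2 + 0.39069361^2 + 0.15697771^2 + 0.68023672^2) = 0.89740116
U = k * uc = 3 * 0.89740116
U = 2.6922

2.6922


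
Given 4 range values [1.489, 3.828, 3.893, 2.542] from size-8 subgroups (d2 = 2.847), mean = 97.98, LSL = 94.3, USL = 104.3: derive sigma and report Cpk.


R_bar = (1.489 + 3.828 + 3.893 + 2.542) / 4 = 2.938
sigma = R_bar / d2 = 2.938 / 2.847 = 1.0319635
Cp = (USL - LSL)/(6*sigma) = (104.3 - 94.3)/(6*1.0319635) = 1.6150
Cpu = (104.3 - 97.98)/(3*1.0319635) = 2.0414
Cpl = (97.98 - 94.3)/(3*1.0319635) = 1.1887
Cpk = min(Cpu, Cpl) = 1.1887

1.1887


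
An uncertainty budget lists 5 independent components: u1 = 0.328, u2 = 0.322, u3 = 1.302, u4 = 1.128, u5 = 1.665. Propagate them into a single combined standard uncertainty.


uc = sqrt(0.328^2 + 0.322^2 + 1.302^2 + 1.128^2 + 1.665^2)
uc = sqrt(5.951081)
uc = 2.4395

2.4395


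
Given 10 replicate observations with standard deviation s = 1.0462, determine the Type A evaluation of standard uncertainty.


u_A = s / sqrt(n)
u_A = 1.0462 / sqrt(10)
u_A = 1.0462 / 3.1622777
u_A = 0.3308

0.3308


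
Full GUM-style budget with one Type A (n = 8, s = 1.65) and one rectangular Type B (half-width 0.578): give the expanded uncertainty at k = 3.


u_A = s / sqrt(n) = 1.65 / sqrt(8) = 0.58336309
u_B = half_width / sqrt(3) = 0.578 / sqrt(3) = 0.33370846
uc = sqrt(u_A^2 + u_B^2) = sqrt(0.58336309^2 + 0.33370846^2) = 0.67206684
U = k * uc = 3 * 0.67206684
U = 2.0162

2.0162


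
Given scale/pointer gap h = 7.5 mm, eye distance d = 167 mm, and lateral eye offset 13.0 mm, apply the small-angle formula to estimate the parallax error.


error = h * offset / d
= 7.5 * 13.0 / 167
= 0.5838

0.5838


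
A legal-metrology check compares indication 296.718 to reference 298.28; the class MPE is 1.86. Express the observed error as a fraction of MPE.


e = indication - reference = 296.718 - 298.28 = -1.5620
|e| = 1.5620
ratio = |e| / MPE = 1.5620 / 1.86
ratio = 0.8398

0.8398


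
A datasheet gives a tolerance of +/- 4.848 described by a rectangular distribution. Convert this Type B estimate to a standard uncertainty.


u_B = half_width / sqrt(3)
u_B = 4.848 / 1.7320508
u_B = 2.7990

2.7990


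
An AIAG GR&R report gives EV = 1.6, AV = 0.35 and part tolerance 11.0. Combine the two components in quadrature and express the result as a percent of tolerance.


GRR = sqrt(EV^2 + AV^2) = sqrt(1.6^2 + 0.35^2) = 1.6378339
%GRR = GRR / tol * 100 = 1.6378339 / 11.0 * 100
%GRR = 14.8894

14.8894


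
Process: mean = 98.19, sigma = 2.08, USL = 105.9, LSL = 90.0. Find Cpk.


Cpu = (USL - mean) / (3*sigma) = (105.9 - 98.19) / (3*2.08) = 1.2356
Cpl = (mean - LSL) / (3*sigma) = (98.19 - 90.0) / (3*2.08) = 1.3125
Cpk = min(Cpu, Cpl) = 1.2356

1.2356


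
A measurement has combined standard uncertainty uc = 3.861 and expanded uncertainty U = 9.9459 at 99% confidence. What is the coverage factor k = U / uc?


k = U / uc
k = 9.9459 / 3.861
k = 2.576

2.576


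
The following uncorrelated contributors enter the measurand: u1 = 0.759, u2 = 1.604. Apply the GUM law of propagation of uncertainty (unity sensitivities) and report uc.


uc = sqrt(0.759^2 + 1.604^2)
uc = sqrt(3.148897)
uc = 1.7745

1.7745


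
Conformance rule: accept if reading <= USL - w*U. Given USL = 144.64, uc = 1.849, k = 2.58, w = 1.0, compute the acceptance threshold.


U = k * uc = 2.58 * 1.849 = 4.77042
guard band g = w * U = 1.0 * 4.77042 = 4.77042
AL = USL - g = 144.64 - 4.77042
AL = 139.8696

139.8696


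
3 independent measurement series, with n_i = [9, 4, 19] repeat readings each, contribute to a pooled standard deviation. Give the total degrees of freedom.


nu = sum_i (n_i - 1)
nu = ((9 - 1) + (4 - 1) + (19 - 1))
nu = 8 + 3 + 18
nu = 29

29


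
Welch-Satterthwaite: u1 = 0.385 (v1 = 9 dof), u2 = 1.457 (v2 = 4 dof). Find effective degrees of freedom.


uc = sqrt(u1^2 + u2^2) = sqrt(0.385^2 + 1.457^2) = 1.5070083
v_eff = uc^4 / (u1^4/v1 + u2^4/v2)
= 1.5070083^4 / (0.385^4/9 + 1.457^4/4)
= 5.1577772 / 1.1290632
v_eff = 4.5682

4.5682


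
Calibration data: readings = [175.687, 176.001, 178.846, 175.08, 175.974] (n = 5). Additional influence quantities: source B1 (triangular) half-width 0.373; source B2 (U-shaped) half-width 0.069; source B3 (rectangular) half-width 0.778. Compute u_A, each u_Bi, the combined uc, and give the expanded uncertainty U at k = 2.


mean = (175.687 + 176.001 + 178.846 + 175.08 + 175.974) / 5 = 176.3176
s = sqrt(sum((x - mean)^2)/(n-1)) = 1.4611993
u_A = s / sqrt(n) = 1.4611993 / sqrt(5) = 0.65346819
u_B1 = 0.373 / sqrt(6) = 0.15227661
u_B2 = 0.069 / sqrt(2) = 0.048790368
u_B3 = 0.778 / sqrt(3) = 0.44917851
uc = sqrt(0.65346819^2 + 0.15227661^2 + 0.048790368^2 + 0.44917851^2) = 0.80891945
U = k * uc = 2 * 0.80891945
U = 1.6178

1.6178


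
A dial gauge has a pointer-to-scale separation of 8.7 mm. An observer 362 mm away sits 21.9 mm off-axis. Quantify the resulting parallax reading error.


error = h * offset / d
= 8.7 * 21.9 / 362
= 0.5263

0.5263


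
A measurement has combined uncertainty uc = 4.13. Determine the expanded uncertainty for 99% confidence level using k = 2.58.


U = k * uc
U = 2.58 * 4.13
U = 10.6554

10.6554


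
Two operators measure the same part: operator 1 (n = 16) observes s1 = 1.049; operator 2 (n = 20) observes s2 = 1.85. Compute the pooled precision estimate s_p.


s_p = sqrt(((n1-1)*s1^2 + (n2-1)*s2^2) / (n1+n2-2))
numerator = (16-1)*1.049^2 + (20-1)*1.85^2 = 16.506015 + 65.0275 = 81.533515
denominator = 16 + 20 - 2 = 34
s_p^2 = 81.533515 / 34 = 2.3980446
s_p = sqrt(2.3980446) = 1.5486

1.5486


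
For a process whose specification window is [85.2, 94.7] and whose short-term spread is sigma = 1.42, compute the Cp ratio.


Cp = (USL - LSL) / (6 * sigma)
= (94.7 - 85.2) / (6 * 1.42)
= 9.5000 / 8.5200
= 1.1150

1.1150


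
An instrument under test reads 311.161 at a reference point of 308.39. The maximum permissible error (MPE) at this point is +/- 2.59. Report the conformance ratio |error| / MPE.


e = indication - reference = 311.161 - 308.39 = 2.7710
|e| = 2.7710
ratio = |e| / MPE = 2.7710 / 2.59
ratio = 1.0699

1.0699


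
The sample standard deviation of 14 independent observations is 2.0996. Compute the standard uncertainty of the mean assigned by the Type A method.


u_A = s / sqrt(n)
u_A = 2.0996 / sqrt(14)
u_A = 2.0996 / 3.7416574
u_A = 0.5611

0.5611


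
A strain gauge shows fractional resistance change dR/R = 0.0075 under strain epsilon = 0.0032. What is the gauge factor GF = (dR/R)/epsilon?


GF = (dR/R) / epsilon
= 0.0075 / 0.0032
= 2.3438

2.3438


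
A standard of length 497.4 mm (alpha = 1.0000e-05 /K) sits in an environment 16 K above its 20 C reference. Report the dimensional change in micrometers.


dL = L * alpha * dT
= 497.4 * 1.0000e-05 * 16
= 0.0795840 mm
dL_um = 0.0795840 * 1000 = 79.5840 um

79.5840


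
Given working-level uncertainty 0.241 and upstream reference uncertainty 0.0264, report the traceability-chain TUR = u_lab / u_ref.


TUR = u_lab / u_ref
= 0.241 / 0.0264
= 9.1288

9.1288


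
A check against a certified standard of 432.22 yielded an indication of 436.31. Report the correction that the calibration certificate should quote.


Correction = standard - reading
= 432.22 - 436.31
= -4.0900

-4.0900


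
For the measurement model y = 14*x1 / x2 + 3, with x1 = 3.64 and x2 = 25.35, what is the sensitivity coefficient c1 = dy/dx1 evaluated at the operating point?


y = 14*x1 / x2 + 3
dy/dx1 = 14/x2
Evaluate at x2 = 25.35: c1 = 14 / 25.35
c1 = 0.5523

0.5523


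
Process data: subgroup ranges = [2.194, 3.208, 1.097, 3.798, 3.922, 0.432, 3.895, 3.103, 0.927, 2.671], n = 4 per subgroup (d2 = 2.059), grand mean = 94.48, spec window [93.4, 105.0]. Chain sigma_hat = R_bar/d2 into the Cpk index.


R_bar = (2.194 + 3.208 + 1.097 + 3.798 + 3.922 + 0.432 + 3.895 + 3.103 + 0.927 + 2.671) / 10 = 2.5247
sigma = R_bar / d2 = 2.5247 / 2.059 = 1.2261778
Cp = (USL - LSL)/(6*sigma) = (105.0 - 93.4)/(6*1.2261778) = 1.5767
Cpu = (105.0 - 94.48)/(3*1.2261778) = 2.8598
Cpl = (94.48 - 93.4)/(3*1.2261778) = 0.2936
Cpk = min(Cpu, Cpl) = 0.2936

0.2936


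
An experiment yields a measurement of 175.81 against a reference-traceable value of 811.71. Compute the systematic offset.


Systematic error = measured - true
= 175.81 - 811.71
= -635.9000

-635.9000


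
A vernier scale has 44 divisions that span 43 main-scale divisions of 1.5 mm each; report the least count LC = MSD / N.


LC = MSD / n_div
= 1.5 / 44
= 0.0341

0.0341


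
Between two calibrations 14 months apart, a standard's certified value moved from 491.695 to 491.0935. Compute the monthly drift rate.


rate = (v2 - v1) / months
= (491.0935 - 491.695) / 14
= -0.6015 / 14
= -0.0430

-0.0430


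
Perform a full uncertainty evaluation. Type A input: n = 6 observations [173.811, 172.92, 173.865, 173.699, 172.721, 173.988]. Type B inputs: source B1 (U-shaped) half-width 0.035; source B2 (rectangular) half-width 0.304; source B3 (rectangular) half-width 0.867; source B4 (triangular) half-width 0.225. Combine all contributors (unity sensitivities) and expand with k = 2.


mean = (173.811 + 172.92 + 173.865 + 173.699 + 172.721 + 173.988) / 6 = 173.5006667
s = sqrt(sum((x - mean)^2)/(n-1)) = 0.53868903
u_A = s / sqrt(n) = 0.53868903 / sqrt(6) = 0.21991888
u_B1 = 0.035 / sqrt(2) = 0.024748737
u_B2 = 0.304 / sqrt(3) = 0.17551448
u_B3 = 0.867 / sqrt(3) = 0.50056268
u_B4 = 0.225 / sqrt(6) = 0.091855865
uc = sqrt(0.21991888^2 + 0.024748737^2 + 0.17551448^2 + 0.50056268^2 + 0.091855865^2) = 0.58205038
U = k * uc = 2 * 0.58205038
U = 1.1641

1.1641


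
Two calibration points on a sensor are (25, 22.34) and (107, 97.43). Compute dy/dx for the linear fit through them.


slope = (y2 - y1) / (x2 - x1)
= (97.43 - 22.34) / (107 - 25)
= 75.0900 / 82
= 0.9157

0.9157


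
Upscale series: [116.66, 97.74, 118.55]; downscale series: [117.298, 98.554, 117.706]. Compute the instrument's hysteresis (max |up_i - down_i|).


|116.66 - 117.298| = 0.6380
|97.74 - 98.554| = 0.8140
|118.55 - 117.706| = 0.8440
hysteresis = max(diffs) = 0.8440

0.8440


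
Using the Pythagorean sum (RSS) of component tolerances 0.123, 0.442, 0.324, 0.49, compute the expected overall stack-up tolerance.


RSS = sqrt(0.123^2 + 0.442^2 + 0.324^2 + 0.49^2)
= sqrt(0.555569)
= 0.7454

0.7454


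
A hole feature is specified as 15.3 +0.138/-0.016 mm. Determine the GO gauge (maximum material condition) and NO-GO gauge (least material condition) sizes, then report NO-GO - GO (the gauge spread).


GO = nominal - lower_tol (smallest hole = maximum material condition)
GO = 15.3 - 0.016 = 15.284
NO-GO = nominal + upper_tol (largest hole = least material condition)
NO-GO = 15.3 + 0.138 = 15.438
spread = NO-GO - GO = 15.438 - 15.284 = 0.1540

0.1540


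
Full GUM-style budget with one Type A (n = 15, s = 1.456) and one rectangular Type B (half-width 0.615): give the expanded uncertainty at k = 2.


u_A = s / sqrt(n) = 1.456 / sqrt(15) = 0.37593758
u_B = half_width / sqrt(3) = 0.615 / sqrt(3) = 0.35507042
uc = sqrt(u_A^2 + u_B^2) = sqrt(0.37593758^2 + 0.35507042^2) = 0.51711127
U = k * uc = 2 * 0.51711127
U = 1.0342

1.0342


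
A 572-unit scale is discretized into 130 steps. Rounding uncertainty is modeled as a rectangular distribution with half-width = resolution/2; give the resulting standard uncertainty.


resolution = range / divisions
resolution = 572 / 130 = 4.4
u_res = resolution / (2*sqrt(3))
u_res = 4.4 / 3.4641016
u_res = 1.2702

1.2702


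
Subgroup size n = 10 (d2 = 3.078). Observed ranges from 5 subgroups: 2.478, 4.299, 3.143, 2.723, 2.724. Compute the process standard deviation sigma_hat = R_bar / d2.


R_bar = (2.478 + 4.299 + 3.143 + 2.723 + 2.724) / 5
R_bar = 15.367 / 5 = 3.0734
sigma_hat = R_bar / d2 = 3.0734 / 3.078 = 0.9985

0.9985


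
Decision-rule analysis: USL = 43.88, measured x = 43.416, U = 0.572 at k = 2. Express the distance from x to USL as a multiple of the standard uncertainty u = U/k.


u = U / k = 0.572 / 2 = 0.286
margin = |USL - x| = |43.88 - 43.416| = 0.464
z = margin / u = 0.464 / 0.286
z = 1.6224

1.6224


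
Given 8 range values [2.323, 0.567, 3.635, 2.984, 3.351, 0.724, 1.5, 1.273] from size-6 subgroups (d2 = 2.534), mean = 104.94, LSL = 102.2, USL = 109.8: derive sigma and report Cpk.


R_bar = (2.323 + 0.567 + 3.635 + 2.984 + 3.351 + 0.724 + 1.5 + 1.273) / 8 = 2.044625
sigma = R_bar / d2 = 2.044625 / 2.534 = 0.80687648
Cp = (USL - LSL)/(6*sigma) = (109.8 - 102.2)/(6*0.80687648) = 1.5698
Cpu = (109.8 - 104.94)/(3*0.80687648) = 2.0077
Cpl = (104.94 - 102.2)/(3*0.80687648) = 1.1319
Cpk = min(Cpu, Cpl) = 1.1319

1.1319


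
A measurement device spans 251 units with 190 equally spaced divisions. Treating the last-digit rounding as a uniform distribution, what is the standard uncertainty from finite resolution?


resolution = range / divisions
resolution = 251 / 190 = 1.3210526
u_res = resolution / (2*sqrt(3))
u_res = 1.3210526 / 3.4641016
u_res = 0.3814

0.3814


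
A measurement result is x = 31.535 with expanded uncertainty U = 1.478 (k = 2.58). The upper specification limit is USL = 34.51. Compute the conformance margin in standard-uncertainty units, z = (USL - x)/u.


u = U / k = 1.478 / 2.58 = 0.57286822
margin = |USL - x| = |34.51 - 31.535| = 2.975
z = margin / u = 2.975 / 0.57286822
z = 5.1932

5.1932


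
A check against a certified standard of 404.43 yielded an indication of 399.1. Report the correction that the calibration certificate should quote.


Correction = standard - reading
= 404.43 - 399.1
= 5.3300

5.3300


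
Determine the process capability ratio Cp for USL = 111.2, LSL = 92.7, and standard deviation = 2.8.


Cp = (USL - LSL) / (6 * sigma)
= (111.2 - 92.7) / (6 * 2.8)
= 18.5000 / 16.8000
= 1.1012

1.1012


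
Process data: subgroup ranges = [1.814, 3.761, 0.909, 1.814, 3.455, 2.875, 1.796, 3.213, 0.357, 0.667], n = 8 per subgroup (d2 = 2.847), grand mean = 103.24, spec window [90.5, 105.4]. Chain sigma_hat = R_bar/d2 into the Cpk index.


R_bar = (1.814 + 3.761 + 0.909 + 1.814 + 3.455 + 2.875 + 1.796 + 3.213 + 0.357 + 0.667) / 10 = 2.0661
sigma = R_bar / d2 = 2.0661 / 2.847 = 0.72571128
Cp = (USL - LSL)/(6*sigma) = (105.4 - 90.5)/(6*0.72571128) = 3.4219
Cpu = (105.4 - 103.24)/(3*0.72571128) = 0.9921
Cpl = (103.24 - 90.5)/(3*0.72571128) = 5.8517
Cpk = min(Cpu, Cpl) = 0.9921

0.9921


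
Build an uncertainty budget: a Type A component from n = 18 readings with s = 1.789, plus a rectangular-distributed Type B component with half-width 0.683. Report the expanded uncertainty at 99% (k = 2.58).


u_A = s / sqrt(n) = 1.789 / sqrt(18) = 0.42167134
u_B = half_width / sqrt(3) = 0.683 / sqrt(3) = 0.39433023
uc = sqrt(u_A^2 + u_B^2) = sqrt(0.42167134^2 + 0.39433023^2) = 0.57732404
U = k * uc = 2.58 * 0.57732404
U = 1.4895

1.4895


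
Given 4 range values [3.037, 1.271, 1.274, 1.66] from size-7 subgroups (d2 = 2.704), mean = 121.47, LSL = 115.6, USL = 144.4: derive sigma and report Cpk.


R_bar = (3.037 + 1.271 + 1.274 + 1.66) / 4 = 1.8105
sigma = R_bar / d2 = 1.8105 / 2.704 = 0.66956361
Cp = (USL - LSL)/(6*sigma) = (144.4 - 115.6)/(6*0.66956361) = 7.1688
Cpu = (144.4 - 121.47)/(3*0.66956361) = 11.4154
Cpl = (121.47 - 115.6)/(3*0.66956361) = 2.9223
Cpk = min(Cpu, Cpl) = 2.9223

2.9223


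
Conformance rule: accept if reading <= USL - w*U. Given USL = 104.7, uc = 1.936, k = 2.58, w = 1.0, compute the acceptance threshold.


U = k * uc = 2.58 * 1.936 = 4.99488
guard band g = w * U = 1.0 * 4.99488 = 4.99488
AL = USL - g = 104.7 - 4.99488
AL = 99.7051

99.7051


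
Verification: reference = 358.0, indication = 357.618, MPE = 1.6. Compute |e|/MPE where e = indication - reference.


e = indication - reference = 357.618 - 358.0 = -0.3820
|e| = 0.3820
ratio = |e| / MPE = 0.3820 / 1.6
ratio = 0.2387

0.2387


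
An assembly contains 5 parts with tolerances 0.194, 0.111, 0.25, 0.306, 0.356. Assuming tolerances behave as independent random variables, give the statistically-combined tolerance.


RSS = sqrt(0.194^2 + 0.111^2 + 0.25^2 + 0.306^2 + 0.356^2)
= sqrt(0.332829)
= 0.5769

0.5769


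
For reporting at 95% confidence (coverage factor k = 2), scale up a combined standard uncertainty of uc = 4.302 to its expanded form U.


U = k * uc
U = 2 * 4.302
U = 8.6040

8.6040


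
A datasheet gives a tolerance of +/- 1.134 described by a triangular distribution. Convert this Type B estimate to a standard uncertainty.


u_B = half_width / sqrt(6)
u_B = 1.134 / 2.4494897
u_B = 0.4630

0.4630


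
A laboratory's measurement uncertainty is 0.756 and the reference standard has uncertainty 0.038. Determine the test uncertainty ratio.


TUR = u_lab / u_ref
= 0.756 / 0.038
= 19.8947

19.8947


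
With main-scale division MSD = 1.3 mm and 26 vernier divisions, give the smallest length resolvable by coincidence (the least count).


LC = MSD / n_div
= 1.3 / 26
= 0.0500

0.0500


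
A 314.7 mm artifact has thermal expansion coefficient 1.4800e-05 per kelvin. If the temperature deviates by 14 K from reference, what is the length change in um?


dL = L * alpha * dT
= 314.7 * 1.4800e-05 * 14
= 0.0652058 mm
dL_um = 0.0652058 * 1000 = 65.2058 um

65.2058


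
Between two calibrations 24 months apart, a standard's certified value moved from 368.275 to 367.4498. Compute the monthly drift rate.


rate = (v2 - v1) / months
= (367.4498 - 368.275) / 24
= -0.8252 / 24
= -0.0344

-0.0344


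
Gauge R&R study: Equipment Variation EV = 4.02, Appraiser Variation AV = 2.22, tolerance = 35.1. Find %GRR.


GRR = sqrt(EV^2 + AV^2) = sqrt(4.02^2 + 2.22^2) = 4.5922543
%GRR = GRR / tol * 100 = 4.5922543 / 35.1 * 100
%GRR = 13.0833

13.0833


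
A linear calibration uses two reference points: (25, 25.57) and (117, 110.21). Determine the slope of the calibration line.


slope = (y2 - y1) / (x2 - x1)
= (110.21 - 25.57) / (117 - 25)
= 84.6400 / 92
= 0.9200

0.9200


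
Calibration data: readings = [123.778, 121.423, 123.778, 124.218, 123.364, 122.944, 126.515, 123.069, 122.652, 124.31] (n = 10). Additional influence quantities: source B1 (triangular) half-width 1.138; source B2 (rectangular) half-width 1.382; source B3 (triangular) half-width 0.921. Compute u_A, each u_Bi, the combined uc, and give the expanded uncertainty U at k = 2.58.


mean = (123.778 + 121.423 + 123.778 + 124.218 + 123.364 + 122.944 + 126.515 + 123.069 + 122.652 + 124.31) / 10 = 123.6051
s = sqrt(sum((x - mean)^2)/(n-1)) = 1.3271684
u_A = s / sqrt(n) = 1.3271684 / sqrt(10) = 0.4196875
u_B1 = 1.138 / sqrt(6) = 0.46458655
u_B2 = 1.382 / sqrt(3) = 0.79789807
u_B3 = 0.921 / sqrt(6) = 0.37599668
uc = sqrt(0.4196875^2 + 0.46458655^2 + 0.79789807^2 + 0.37599668^2) = 1.0816622
U = k * uc = 2.58 * 1.0816622
U = 2.7907

2.7907


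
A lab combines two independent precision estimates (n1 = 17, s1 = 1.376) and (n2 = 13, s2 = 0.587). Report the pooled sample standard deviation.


s_p = sqrt(((n1-1)*s1^2 + (n2-1)*s2^2) / (n1+n2-2))
numerator = (17-1)*1.376^2 + (13-1)*0.587^2 = 30.294016 + 4.134828 = 34.428844
denominator = 17 + 13 - 2 = 28
s_p^2 = 34.428844 / 28 = 1.2296016
s_p = sqrt(1.2296016) = 1.1089

1.1089


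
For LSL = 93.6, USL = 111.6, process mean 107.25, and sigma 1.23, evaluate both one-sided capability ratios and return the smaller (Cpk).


Cpu = (USL - mean) / (3*sigma) = (111.6 - 107.25) / (3*1.23) = 1.1789
Cpl = (mean - LSL) / (3*sigma) = (107.25 - 93.6) / (3*1.23) = 3.6992
Cpk = min(Cpu, Cpl) = 1.1789

1.1789


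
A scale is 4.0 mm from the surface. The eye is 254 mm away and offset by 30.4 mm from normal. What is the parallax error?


error = h * offset / d
= 4.0 * 30.4 / 254
= 0.4787

0.4787


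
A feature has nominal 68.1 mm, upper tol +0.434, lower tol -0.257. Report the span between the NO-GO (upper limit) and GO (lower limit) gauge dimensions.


GO = nominal - lower_tol (smallest hole = maximum material condition)
GO = 68.1 - 0.257 = 67.843
NO-GO = nominal + upper_tol (largest hole = least material condition)
NO-GO = 68.1 + 0.434 = 68.534
spread = NO-GO - GO = 68.534 - 67.843 = 0.6910

0.6910


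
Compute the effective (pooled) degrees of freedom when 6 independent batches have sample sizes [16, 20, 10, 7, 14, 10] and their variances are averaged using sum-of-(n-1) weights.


nu = sum_i (n_i - 1)
nu = ((16 - 1) + (20 - 1) + (10 - 1) + (7 - 1) + (14 - 1) + (10 - 1))
nu = 15 + 19 + 9 + 6 + 13 + 9
nu = 71

71


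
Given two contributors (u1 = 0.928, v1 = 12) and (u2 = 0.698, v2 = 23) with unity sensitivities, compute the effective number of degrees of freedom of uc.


uc = sqrt(u1^2 + u2^2) = sqrt(0.928^2 + 0.698^2) = 1.1612011
v_eff = uc^4 / (u1^4/v1 + u2^4/v2)
= 1.1612011^4 / (0.928^4/12 + 0.698^4/23)
= 1.8181502 / 0.072123493
v_eff = 25.2088

25.2088


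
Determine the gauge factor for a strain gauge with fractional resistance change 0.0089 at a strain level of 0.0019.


GF = (dR/R) / epsilon
= 0.0089 / 0.0019
= 4.6842

4.6842


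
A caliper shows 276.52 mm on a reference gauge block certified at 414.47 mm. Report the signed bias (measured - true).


Systematic error = measured - true
= 276.52 - 414.47
= -137.9500

-137.9500


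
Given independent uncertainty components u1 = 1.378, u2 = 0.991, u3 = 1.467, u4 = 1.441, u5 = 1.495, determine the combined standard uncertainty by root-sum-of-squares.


uc = sqrt(1.378^2 + 0.991^2 + 1.467^2 + 1.441^2 + 1.495^2)
uc = sqrt(9.34456)
uc = 3.0569

3.0569


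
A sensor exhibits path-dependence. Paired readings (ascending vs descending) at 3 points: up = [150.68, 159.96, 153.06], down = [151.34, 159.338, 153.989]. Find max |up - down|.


|150.68 - 151.34| = 0.6600
|159.96 - 159.338| = 0.6220
|153.06 - 153.989| = 0.9290
hysteresis = max(diffs) = 0.9290

0.9290


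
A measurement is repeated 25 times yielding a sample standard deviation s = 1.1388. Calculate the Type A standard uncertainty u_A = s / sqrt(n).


u_A = s / sqrt(n)
u_A = 1.1388 / sqrt(25)
u_A = 1.1388 / 5
u_A = 0.2278

0.2278


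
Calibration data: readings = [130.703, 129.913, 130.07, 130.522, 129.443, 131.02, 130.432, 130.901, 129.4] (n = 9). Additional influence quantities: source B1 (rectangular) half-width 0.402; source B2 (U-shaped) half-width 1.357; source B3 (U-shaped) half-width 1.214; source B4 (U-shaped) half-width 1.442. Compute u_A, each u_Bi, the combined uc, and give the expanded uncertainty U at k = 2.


mean = (130.703 + 129.913 + 130.07 + 130.522 + 129.443 + 131.02 + 130.432 + 130.901 + 129.4) / 9 = 130.2671111
s = sqrt(sum((x - mean)^2)/(n-1)) = 0.59645839
u_A = s / sqrt(n) = 0.59645839 / sqrt(9) = 0.19881946
u_B1 = 0.402 / sqrt(3) = 0.23209481
u_B2 = 1.357 / sqrt(2) = 0.9595439
u_B3 = 1.214 / sqrt(2) = 0.85842763
u_B4 = 1.442 / sqrt(2) = 1.019648
uc = sqrt(0.19881946^2 + 0.23209481^2 + 0.9595439^2 + 0.85842763^2 + 1.019648^2) = 1.6705393
U = k * uc = 2 * 1.6705393
U = 3.3411

3.3411


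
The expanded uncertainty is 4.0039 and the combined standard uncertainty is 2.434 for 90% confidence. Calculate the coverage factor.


k = U / uc
k = 4.0039 / 2.434
k = 1.645

1.645


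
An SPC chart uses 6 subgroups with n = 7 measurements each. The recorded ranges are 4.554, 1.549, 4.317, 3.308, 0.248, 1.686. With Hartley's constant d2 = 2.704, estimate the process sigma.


R_bar = (4.554 + 1.549 + 4.317 + 3.308 + 0.248 + 1.686) / 6
R_bar = 15.662 / 6 = 2.6103333
sigma_hat = R_bar / d2 = 2.6103333 / 2.704 = 0.9654

0.9654


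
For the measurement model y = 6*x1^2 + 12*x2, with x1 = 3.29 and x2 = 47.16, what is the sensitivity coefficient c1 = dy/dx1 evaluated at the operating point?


y = 6*x1^2 + 12*x2
dy/dx1 = 2*6*x1
Evaluate at x1 = 3.29: c1 = 12 * 3.29
c1 = 39.4800

39.4800


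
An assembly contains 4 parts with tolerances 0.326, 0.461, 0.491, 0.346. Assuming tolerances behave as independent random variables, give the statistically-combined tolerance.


RSS = sqrt(0.326^2 + 0.461^2 + 0.491^2 + 0.346^2)
= sqrt(0.679594)
= 0.8244

0.8244


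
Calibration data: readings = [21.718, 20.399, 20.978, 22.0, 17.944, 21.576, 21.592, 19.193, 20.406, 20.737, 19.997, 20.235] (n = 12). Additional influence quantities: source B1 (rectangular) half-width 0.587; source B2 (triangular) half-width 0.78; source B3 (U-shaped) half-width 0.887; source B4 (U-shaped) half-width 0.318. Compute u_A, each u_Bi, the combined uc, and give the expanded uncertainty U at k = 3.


mean = (21.718 + 20.399 + 20.978 + 22.0 + 17.944 + 21.576 + 21.592 + 19.193 + 20.406 + 20.737 + 19.997 + 20.235) / 12 = 20.56458333
s = sqrt(sum((x - mean)^2)/(n-1)) = 1.1639283
u_A = s / sqrt(n) = 1.1639283 / sqrt(12) = 0.33599716
u_B1 = 0.587 / sqrt(3) = 0.33890461
u_B2 = 0.78 / sqrt(6) = 0.31843367
u_B3 = 0.887 / sqrt(2) = 0.62720371
u_B4 = 0.318 / sqrt(2) = 0.22485996
uc = sqrt(0.33599716^2 + 0.33890461^2 + 0.31843367^2 + 0.62720371^2 + 0.22485996^2) = 0.8792593
U = k * uc = 3 * 0.8792593
U = 2.6378

2.6378


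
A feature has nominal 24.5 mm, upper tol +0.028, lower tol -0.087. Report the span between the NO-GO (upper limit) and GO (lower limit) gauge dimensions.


GO = nominal - lower_tol (smallest hole = maximum material condition)
GO = 24.5 - 0.087 = 24.413
NO-GO = nominal + upper_tol (largest hole = least material condition)
NO-GO = 24.5 + 0.028 = 24.528
spread = NO-GO - GO = 24.528 - 24.413 = 0.1150

0.1150


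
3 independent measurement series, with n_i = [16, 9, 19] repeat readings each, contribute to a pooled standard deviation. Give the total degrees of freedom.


nu = sum_i (n_i - 1)
nu = ((16 - 1) + (9 - 1) + (19 - 1))
nu = 15 + 8 + 18
nu = 41

41


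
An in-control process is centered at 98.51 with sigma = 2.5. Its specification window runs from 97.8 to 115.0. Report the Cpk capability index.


Cpu = (USL - mean) / (3*sigma) = (115.0 - 98.51) / (3*2.5) = 2.1987
Cpl = (mean - LSL) / (3*sigma) = (98.51 - 97.8) / (3*2.5) = 0.0947
Cpk = min(Cpu, Cpl) = 0.0947

0.0947


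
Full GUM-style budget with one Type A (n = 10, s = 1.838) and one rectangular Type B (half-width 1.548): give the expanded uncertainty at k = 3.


u_A = s / sqrt(n) = 1.838 / sqrt(10) = 0.58122663
u_B = half_width / sqrt(3) = 1.548 / sqrt(3) = 0.89373822
uc = sqrt(u_A^2 + u_B^2) = sqrt(0.58122663^2 + 0.89373822^2) = 1.0661109
U = k * uc = 3 * 1.0661109
U = 3.1983

3.1983


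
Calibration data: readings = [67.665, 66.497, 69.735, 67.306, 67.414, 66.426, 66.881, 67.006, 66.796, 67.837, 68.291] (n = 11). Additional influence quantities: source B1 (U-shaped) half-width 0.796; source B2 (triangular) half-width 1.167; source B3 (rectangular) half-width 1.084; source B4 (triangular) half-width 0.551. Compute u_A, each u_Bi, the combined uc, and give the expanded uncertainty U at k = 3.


mean = (67.665 + 66.497 + 69.735 + 67.306 + 67.414 + 66.426 + 66.881 + 67.006 + 66.796 + 67.837 + 68.291) / 11 = 67.44127273
s = sqrt(sum((x - mean)^2)/(n-1)) = 0.95137228
u_A = s / sqrt(n) = 0.95137228 / sqrt(11) = 0.28684954
u_B1 = 0.796 / sqrt(2) = 0.562857
u_B2 = 1.167 / sqrt(6) = 0.47642575
u_B3 = 1.084 / sqrt(3) = 0.62584769
u_B4 = 0.551 / sqrt(6) = 0.22494481
uc = sqrt(0.28684954^2 + 0.562857^2 + 0.47642575^2 + 0.62584769^2 + 0.22494481^2) = 1.0336139
U = k * uc = 3 * 1.0336139
U = 3.1008

3.1008


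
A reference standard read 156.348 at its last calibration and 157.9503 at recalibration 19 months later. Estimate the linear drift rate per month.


rate = (v2 - v1) / months
= (157.9503 - 156.348) / 19
= 1.6023 / 19
= 0.0843

0.0843


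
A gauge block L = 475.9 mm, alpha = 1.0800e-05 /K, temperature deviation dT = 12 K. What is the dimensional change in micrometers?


dL = L * alpha * dT
= 475.9 * 1.0800e-05 * 12
= 0.0616766 mm
dL_um = 0.0616766 * 1000 = 61.6766 um

61.6766


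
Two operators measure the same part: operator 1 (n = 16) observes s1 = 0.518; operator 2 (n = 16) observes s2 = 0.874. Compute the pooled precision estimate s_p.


s_p = sqrt(((n1-1)*s1^2 + (n2-1)*s2^2) / (n1+n2-2))
numerator = (16-1)*0.518^2 + (16-1)*0.874^2 = 4.02486 + 11.45814 = 15.483
denominator = 16 + 16 - 2 = 30
s_p^2 = 15.483 / 30 = 0.5161
s_p = sqrt(0.5161) = 0.7184

0.7184


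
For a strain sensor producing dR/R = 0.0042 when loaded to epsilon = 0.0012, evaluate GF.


GF = (dR/R) / epsilon
= 0.0042 / 0.0012
= 3.5000

3.5000


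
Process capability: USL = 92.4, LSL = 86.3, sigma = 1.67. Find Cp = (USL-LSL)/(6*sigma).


Cp = (USL - LSL) / (6 * sigma)
= (92.4 - 86.3) / (6 * 1.67)
= 6.1000 / 10.0200
= 0.6088

0.6088


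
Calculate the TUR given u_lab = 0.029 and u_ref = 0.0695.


TUR = u_lab / u_ref
= 0.029 / 0.0695
= 0.4173

0.4173


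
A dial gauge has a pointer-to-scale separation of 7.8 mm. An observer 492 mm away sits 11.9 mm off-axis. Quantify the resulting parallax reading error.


error = h * offset / d
= 7.8 * 11.9 / 492
= 0.1887

0.1887


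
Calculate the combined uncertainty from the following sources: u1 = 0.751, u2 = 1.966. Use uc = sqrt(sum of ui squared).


uc = sqrt(0.751^2 + 1.966^2)
uc = sqrt(4.429157)
uc = 2.1046

2.1046


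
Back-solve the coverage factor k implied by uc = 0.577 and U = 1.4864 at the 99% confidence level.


k = U / uc
k = 1.4864 / 0.577
k = 2.576

2.576


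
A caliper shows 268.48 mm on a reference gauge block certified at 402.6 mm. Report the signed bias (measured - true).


Systematic error = measured - true
= 268.48 - 402.6
= -134.1200

-134.1200


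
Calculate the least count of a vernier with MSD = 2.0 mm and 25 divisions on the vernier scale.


LC = MSD / n_div
= 2.0 / 25
= 0.0800

0.0800


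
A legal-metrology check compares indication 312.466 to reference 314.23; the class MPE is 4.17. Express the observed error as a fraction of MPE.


e = indication - reference = 312.466 - 314.23 = -1.7640
|e| = 1.7640
ratio = |e| / MPE = 1.7640 / 4.17
ratio = 0.4230

0.4230


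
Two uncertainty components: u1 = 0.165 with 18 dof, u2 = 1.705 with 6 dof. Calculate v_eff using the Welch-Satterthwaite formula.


uc = sqrt(u1^2 + u2^2) = sqrt(0.165^2 + 1.705^2) = 1.7129653
v_eff = uc^4 / (u1^4/v1 + u2^4/v2)
= 1.7129653^4 / (0.165^4/18 + 1.705^4/6)
= 8.6098238 / 1.4085069
v_eff = 6.1127

6.1127


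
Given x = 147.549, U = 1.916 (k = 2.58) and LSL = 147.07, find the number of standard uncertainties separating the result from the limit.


u = U / k = 1.916 / 2.58 = 0.74263566
margin = |LSL - x| = |147.07 - 147.549| = 0.479
z = margin / u = 0.479 / 0.74263566
z = 0.6450

0.6450


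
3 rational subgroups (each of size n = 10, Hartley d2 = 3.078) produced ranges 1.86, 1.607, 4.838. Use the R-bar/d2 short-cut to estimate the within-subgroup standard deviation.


R_bar = (1.86 + 1.607 + 4.838) / 3
R_bar = 8.305 / 3 = 2.7683333
sigma_hat = R_bar / d2 = 2.7683333 / 3.078 = 0.8994

0.8994


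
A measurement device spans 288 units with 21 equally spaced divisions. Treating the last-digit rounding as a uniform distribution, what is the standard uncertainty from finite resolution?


resolution = range / divisions
resolution = 288 / 21 = 13.714286
u_res = resolution / (2*sqrt(3))
u_res = 13.714286 / 3.4641016
u_res = 3.9590

3.9590


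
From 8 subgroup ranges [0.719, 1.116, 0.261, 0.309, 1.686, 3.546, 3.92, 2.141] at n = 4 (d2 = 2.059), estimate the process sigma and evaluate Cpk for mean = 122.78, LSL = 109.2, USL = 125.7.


R_bar = (0.719 + 1.116 + 0.261 + 0.309 + 1.686 + 3.546 + 3.92 + 2.141) / 8 = 1.71225
sigma = R_bar / d2 = 1.71225 / 2.059 = 0.83159301
Cp = (USL - LSL)/(6*sigma) = (125.7 - 109.2)/(6*0.83159301) = 3.3069
Cpu = (125.7 - 122.78)/(3*0.83159301) = 1.1704
Cpl = (122.78 - 109.2)/(3*0.83159301) = 5.4434
Cpk = min(Cpu, Cpl) = 1.1704

1.1704


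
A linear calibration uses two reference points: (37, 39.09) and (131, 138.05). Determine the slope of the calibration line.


slope = (y2 - y1) / (x2 - x1)
= (138.05 - 39.09) / (131 - 37)
= 98.9600 / 94
= 1.0528

1.0528


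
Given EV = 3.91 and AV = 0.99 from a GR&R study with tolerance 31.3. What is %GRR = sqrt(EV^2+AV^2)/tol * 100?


GRR = sqrt(EV^2 + AV^2) = sqrt(3.91^2 + 0.99^2) = 4.0333857
%GRR = GRR / tol * 100 = 4.0333857 / 31.3 * 100
%GRR = 12.8862

12.8862


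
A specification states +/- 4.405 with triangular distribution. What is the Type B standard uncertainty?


u_B = half_width / sqrt(6)
u_B = 4.405 / 2.4494897
u_B = 1.7983

1.7983


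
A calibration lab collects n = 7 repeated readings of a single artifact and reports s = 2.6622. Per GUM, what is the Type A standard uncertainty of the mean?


u_A = s / sqrt(n)
u_A = 2.6622 / sqrt(7)
u_A = 2.6622 / 2.6457513
u_A = 1.0062

1.0062


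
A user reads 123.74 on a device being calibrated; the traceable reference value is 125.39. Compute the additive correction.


Correction = standard - reading
= 125.39 - 123.74
= 1.6500

1.6500


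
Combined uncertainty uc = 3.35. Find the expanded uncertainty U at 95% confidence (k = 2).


U = k * uc
U = 2 * 3.35
U = 6.7000

6.7000


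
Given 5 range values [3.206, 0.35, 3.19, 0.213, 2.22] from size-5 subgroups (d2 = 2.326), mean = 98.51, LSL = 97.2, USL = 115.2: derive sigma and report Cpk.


R_bar = (3.206 + 0.35 + 3.19 + 0.213 + 2.22) / 5 = 1.8358
sigma = R_bar / d2 = 1.8358 / 2.326 = 0.78925193
Cp = (USL - LSL)/(6*sigma) = (115.2 - 97.2)/(6*0.78925193) = 3.8011
Cpu = (115.2 - 98.51)/(3*0.78925193) = 7.0489
Cpl = (98.51 - 97.2)/(3*0.78925193) = 0.5533
Cpk = min(Cpu, Cpl) = 0.5533

0.5533


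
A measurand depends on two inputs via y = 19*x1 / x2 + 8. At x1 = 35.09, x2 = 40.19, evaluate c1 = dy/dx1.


y = 19*x1 / x2 + 8
dy/dx1 = 19/x2
Evaluate at x2 = 40.19: c1 = 19 / 40.19
c1 = 0.4728

0.4728


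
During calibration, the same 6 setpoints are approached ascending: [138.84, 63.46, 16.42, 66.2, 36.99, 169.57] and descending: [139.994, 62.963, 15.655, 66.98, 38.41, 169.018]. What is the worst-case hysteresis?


|138.84 - 139.994| = 1.1540
|63.46 - 62.963| = 0.4970
|16.42 - 15.655| = 0.7650
|66.2 - 66.98| = 0.7800
|36.99 - 38.41| = 1.4200
|169.57 - 169.018| = 0.5520
hysteresis = max(diffs) = 1.4200

1.4200


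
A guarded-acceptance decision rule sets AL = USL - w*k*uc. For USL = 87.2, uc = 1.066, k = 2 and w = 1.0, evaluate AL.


U = k * uc = 2 * 1.066 = 2.132
guard band g = w * U = 1.0 * 2.132 = 2.132
AL = USL - g = 87.2 - 2.132
AL = 85.0680

85.0680


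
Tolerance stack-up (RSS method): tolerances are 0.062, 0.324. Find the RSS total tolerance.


RSS = sqrt(0.062^2 + 0.324^2)
= sqrt(0.10882)
= 0.3299

0.3299


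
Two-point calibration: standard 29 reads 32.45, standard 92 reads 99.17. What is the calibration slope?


slope = (y2 - y1) / (x2 - x1)
= (99.17 - 32.45) / (92 - 29)
= 66.7200 / 63
= 1.0590

1.0590
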